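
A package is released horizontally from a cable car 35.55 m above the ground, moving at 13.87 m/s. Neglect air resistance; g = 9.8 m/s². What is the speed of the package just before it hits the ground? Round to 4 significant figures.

Fall time: t = √(2 × 35.55 / 9.8) = 2.6935 s.
At impact: v_x = 13.87 m/s (unchanged), v_y = g t = 9.8 × 2.6935 = 26.396 m/s.
Speed = √(v_x² + v_y²) = √(192.38 + 696.75) = 29.82 m/s.

29.82 m/s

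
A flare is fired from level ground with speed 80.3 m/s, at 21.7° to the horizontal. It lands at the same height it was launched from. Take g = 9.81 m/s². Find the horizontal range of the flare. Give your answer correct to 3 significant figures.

Components: v_x = 80.3 cos 21.7° = 74.61 m/s, v_y = 80.3 sin 21.7° = 29.69 m/s.
Time of flight (same landing height): t = 2 v_y / g = 2 × 29.69 / 9.81 = 6.053 s.
Range: R = v_x · t = 74.61 × 6.053 = 452 m.

452 m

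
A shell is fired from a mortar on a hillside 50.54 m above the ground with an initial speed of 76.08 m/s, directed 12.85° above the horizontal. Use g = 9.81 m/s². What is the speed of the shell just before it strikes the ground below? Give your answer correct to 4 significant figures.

82.34 m/s

v_x = 76.08 cos 12.85° = 74.175 m/s is unchanged throughout.
For the vertical component, v_y² = v_y0² + 2 g h = (16.920)² + 2×9.81×50.54 = 1277.9, so |v_y| = 35.748 m/s.
Impact speed = √(v_x² + v_y²) = √(5501.9 + 1277.9) = 82.34 m/s.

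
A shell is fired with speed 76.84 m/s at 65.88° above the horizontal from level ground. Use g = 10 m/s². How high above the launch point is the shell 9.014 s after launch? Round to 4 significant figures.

v_y0 = 76.84 sin 65.88° = 70.131 m/s.
y(t) = v_y0 t − ½ g t² = 70.131×9.014 − 5.000×9.014² = 225.9 m.

225.9 m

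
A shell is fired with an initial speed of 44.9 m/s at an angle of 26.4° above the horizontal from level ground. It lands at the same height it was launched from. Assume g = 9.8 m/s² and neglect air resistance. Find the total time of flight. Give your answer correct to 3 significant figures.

Vertical component: v_y = 44.9 sin 26.4° = 19.96 m/s.
For a projectile landing at launch height, time of flight is t = 2 v_y / g = 2 × 19.96 / 9.8 = 4.07 s.

4.07 s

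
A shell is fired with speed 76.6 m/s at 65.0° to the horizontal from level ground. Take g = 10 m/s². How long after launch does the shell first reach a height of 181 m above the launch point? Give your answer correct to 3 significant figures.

3.48 s

v_y0 = 76.6 sin 65.0° = 69.42 m/s.
Set y = v_y0 t − ½ g t² = 181: 5.000 t² − 69.42 t + 181 = 0.
t = [69.42 ± √(4819 − 3620)] / 10 = (69.42 ± 34.63) / 10, giving t = 3.48 s or t = 10.4 s.
The shell is on the way up at the first time, so t = 3.48 s.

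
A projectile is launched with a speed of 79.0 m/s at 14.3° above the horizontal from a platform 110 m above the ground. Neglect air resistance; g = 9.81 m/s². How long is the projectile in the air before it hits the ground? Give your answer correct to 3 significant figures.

7.13 s

Vertical component: v_y = 79.0 sin 14.3° = 19.51 m/s.
Taking up as positive with launch at y = 110 m, landing at y = 0: 0 = 110 + 19.51 t − ½(9.81) t².
Solving 4.905 t² − 19.51 t − 110 = 0 gives t = [19.51 + √(19.51² + 4·4.905·110)] / 9.810 = 7.13 s.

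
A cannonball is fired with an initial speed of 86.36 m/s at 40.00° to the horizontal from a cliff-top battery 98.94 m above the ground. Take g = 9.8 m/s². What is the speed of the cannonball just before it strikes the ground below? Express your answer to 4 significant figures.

96.94 m/s

v_x = 86.36 cos 40.00° = 66.156 m/s is unchanged throughout.
For the vertical component, v_y² = v_y0² + 2 g h = (55.511)² + 2×9.8×98.94 = 5020.7, so |v_y| = 70.857 m/s.
Impact speed = √(v_x² + v_y²) = √(4376.6 + 5020.7) = 96.94 m/s.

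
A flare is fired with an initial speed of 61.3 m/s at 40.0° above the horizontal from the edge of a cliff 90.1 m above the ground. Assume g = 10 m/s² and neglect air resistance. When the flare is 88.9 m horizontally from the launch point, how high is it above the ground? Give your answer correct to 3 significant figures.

147 m

v_x = 61.3 cos 40.0° = 46.96 m/s, v_y0 = 61.3 sin 40.0° = 39.40 m/s.
Time to reach x = 88.9 m: t = x / v_x = 88.9 / 46.96 = 1.893 s.
y = 90.1 + v_y0 t − ½ g t² = 90.1 + 39.40×1.893 − 5.000×1.893² = 147 m.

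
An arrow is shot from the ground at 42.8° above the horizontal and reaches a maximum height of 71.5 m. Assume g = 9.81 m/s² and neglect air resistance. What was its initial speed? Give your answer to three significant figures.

55.1 m/s

At maximum height v_y = 0, so (v₀ sin θ)² = 2 g H.
v₀ sin 42.8° = √(2 × 9.81 × 71.5) = 37.45 m/s.
v₀ = 37.45 / sin 42.8° = 37.45 / 0.6794 = 55.1 m/s.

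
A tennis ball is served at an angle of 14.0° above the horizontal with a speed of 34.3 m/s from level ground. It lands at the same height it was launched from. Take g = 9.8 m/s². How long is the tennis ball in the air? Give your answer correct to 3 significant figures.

1.69 s

Vertical component: v_y = 34.3 sin 14.0° = 8.298 m/s.
For a projectile landing at launch height, time of flight is t = 2 v_y / g = 2 × 8.298 / 9.8 = 1.69 s.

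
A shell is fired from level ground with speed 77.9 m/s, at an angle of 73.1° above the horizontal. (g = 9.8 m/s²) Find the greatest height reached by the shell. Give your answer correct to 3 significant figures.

283 m

Vertical component of launch velocity: v_y = 77.9 sin 73.1° = 74.54 m/s.
At the highest point the vertical velocity is zero, so v_y² = 2 g h_max.
h_max = (74.54)² / (2 × 9.8) = 5556 / 19.60 = 283 m.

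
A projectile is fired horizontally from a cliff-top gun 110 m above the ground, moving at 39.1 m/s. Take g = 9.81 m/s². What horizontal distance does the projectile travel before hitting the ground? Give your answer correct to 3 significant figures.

185 m

Initial vertical velocity is zero, so the fall time comes from h = ½ g t²: t = √(2 × 110 / 9.81) = 4.736 s.
Horizontal motion is uniform at 39.1 m/s, so x = 39.1 × 4.736 = 185 m.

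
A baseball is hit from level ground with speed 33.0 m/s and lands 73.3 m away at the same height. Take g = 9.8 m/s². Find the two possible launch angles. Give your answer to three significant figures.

20.6° and 69.4°

Level-ground range: R = v₀² sin(2θ)/g ⇒ sin 2θ = R g / v₀² = 73.3×9.8/33.0² = 0.6596.
2θ = arcsin(0.6596) = 41.27° or 180° − 41.27° = 138.73°.
So θ = 20.6° or θ = 69.4°.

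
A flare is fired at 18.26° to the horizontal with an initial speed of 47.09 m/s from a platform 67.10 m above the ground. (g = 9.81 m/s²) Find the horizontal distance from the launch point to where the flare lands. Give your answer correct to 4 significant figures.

Components: v_x = 47.09 cos 18.26° = 44.719 m/s, v_y = 47.09 sin 18.26° = 14.755 m/s.
Vertical: 0 = 67.10 + 14.755 t − ½(9.81) t² ⇒ 4.905 t² − 14.755 t − 67.10 = 0.
t = [14.755 + √(217.71 + 1316.5)] / 9.810 = 5.4968 s.
Horizontal: R = v_x · t = 44.719 × 5.4968 = 245.8 m.

245.8 m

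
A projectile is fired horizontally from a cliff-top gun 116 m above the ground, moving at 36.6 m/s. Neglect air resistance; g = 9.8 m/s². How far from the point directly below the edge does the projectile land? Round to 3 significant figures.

Initial vertical velocity is zero, so the fall time comes from h = ½ g t²: t = √(2 × 116 / 9.8) = 4.866 s.
Horizontal motion is uniform at 36.6 m/s, so x = 36.6 × 4.866 = 178 m.

178 m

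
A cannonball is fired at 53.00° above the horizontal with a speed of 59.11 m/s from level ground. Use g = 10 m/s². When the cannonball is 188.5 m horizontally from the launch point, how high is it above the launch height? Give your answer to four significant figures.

109.8 m

v_x = 59.11 cos 53.00° = 35.573 m/s, v_y0 = 59.11 sin 53.00° = 47.207 m/s.
Time to reach x = 188.5 m: t = x / v_x = 188.5 / 35.573 = 5.2990 s.
y = v_y0 t − ½ g t² = 47.207×5.2990 − 5.000×5.2990² = 109.8 m.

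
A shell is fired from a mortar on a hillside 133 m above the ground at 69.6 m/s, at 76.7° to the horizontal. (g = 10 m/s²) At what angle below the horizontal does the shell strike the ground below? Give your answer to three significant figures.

79.3°

v_x = 69.6 cos 76.7° = 16.01 m/s.
At impact |v_y| = √(v_y0² + 2 g h) = √(67.73² + 2×10×133) = 85.13 m/s.
Angle below horizontal = arctan(|v_y| / v_x) = arctan(85.13 / 16.01) = 79.3°.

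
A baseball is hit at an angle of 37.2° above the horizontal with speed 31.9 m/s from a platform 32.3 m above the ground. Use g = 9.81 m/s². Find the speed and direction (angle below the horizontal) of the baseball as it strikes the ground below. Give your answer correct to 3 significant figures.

40.6 m/s at 51.3° below the horizontal

v_x = 31.9 cos 37.2° = 25.41 m/s (constant).
|v_y| at impact = √((19.29)² + 2×9.81×32.3) = 31.71 m/s.
Speed = √(25.41² + 31.71²) = 40.6 m/s; angle = arctan(31.71/25.41) = 51.3° below horizontal.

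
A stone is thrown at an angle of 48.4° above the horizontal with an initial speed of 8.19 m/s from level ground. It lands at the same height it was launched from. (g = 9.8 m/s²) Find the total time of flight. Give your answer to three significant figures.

Vertical component: v_y = 8.19 sin 48.4° = 6.124 m/s.
For a projectile landing at launch height, time of flight is t = 2 v_y / g = 2 × 6.124 / 9.8 = 1.25 s.

1.25 s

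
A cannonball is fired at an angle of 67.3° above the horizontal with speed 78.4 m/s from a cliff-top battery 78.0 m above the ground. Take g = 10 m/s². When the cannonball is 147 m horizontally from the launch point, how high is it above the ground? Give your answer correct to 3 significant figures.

v_x = 78.4 cos 67.3° = 30.26 m/s, v_y0 = 78.4 sin 67.3° = 72.33 m/s.
Time to reach x = 147 m: t = x / v_x = 147 / 30.26 = 4.858 s.
y = 78.0 + v_y0 t − ½ g t² = 78.0 + 72.33×4.858 − 5.000×4.858² = 311 m.

311 m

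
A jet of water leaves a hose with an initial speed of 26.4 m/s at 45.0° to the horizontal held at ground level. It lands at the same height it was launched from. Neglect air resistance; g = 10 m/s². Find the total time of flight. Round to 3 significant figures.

Vertical component: v_y = 26.4 sin 45.0° = 18.67 m/s.
For a projectile landing at launch height, time of flight is t = 2 v_y / g = 2 × 18.67 / 10 = 3.73 s.

3.73 s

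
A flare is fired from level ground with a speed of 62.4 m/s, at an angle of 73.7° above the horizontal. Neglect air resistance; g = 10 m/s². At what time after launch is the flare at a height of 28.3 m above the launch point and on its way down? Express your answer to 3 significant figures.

v_y0 = 62.4 sin 73.7° = 59.89 m/s.
Set y = v_y0 t − ½ g t² = 28.3: 5.000 t² − 59.89 t + 28.3 = 0.
t = [59.89 ± √(3587 − 566.0)] / 10 = (59.89 ± 54.96) / 10, giving t = 0.493 s or t = 11.5 s.
On the way down corresponds to the larger root: t = 11.5 s.

11.5 s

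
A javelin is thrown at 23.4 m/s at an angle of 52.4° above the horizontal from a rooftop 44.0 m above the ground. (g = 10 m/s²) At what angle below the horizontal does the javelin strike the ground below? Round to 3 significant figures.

67.8°

v_x = 23.4 cos 52.4° = 14.28 m/s.
At impact |v_y| = √(v_y0² + 2 g h) = √(18.54² + 2×10×44.0) = 34.98 m/s.
Angle below horizontal = arctan(|v_y| / v_x) = arctan(34.98 / 14.28) = 67.8°.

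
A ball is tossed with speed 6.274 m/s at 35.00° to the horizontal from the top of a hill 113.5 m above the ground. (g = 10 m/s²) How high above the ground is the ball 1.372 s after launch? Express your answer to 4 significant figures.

109.0 m

v_y0 = 6.274 sin 35.00° = 3.5986 m/s.
y(t) = 113.5 + v_y0 t − ½ g t² = 113.5 + 3.5986×1.372 − ½×10×1.372² = 109.0 m.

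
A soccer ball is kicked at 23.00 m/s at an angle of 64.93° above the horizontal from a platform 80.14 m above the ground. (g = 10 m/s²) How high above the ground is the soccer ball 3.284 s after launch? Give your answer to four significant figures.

94.63 m

v_y0 = 23.00 sin 64.93° = 20.833 m/s.
y(t) = 80.14 + v_y0 t − ½ g t² = 80.14 + 20.833×3.284 − ½×10×3.284² = 94.63 m.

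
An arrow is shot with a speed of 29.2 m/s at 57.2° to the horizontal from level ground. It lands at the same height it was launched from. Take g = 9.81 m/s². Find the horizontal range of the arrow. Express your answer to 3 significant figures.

For level ground, R = v₀² sin(2θ) / g.
sin(2 × 57.2°) = sin 114.4° = 0.9107.
R = (29.2)² × 0.9107 / 9.81 = 79.2 m.

79.2 m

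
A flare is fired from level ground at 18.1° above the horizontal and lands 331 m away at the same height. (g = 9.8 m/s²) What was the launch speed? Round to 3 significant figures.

74.1 m/s

On level ground, R = v₀² sin(2θ) / g, so v₀ = √(R g / sin 2θ).
sin(2 × 18.1°) = 0.5906.
v₀ = √(331 × 9.8 / 0.5906) = √5492 = 74.1 m/s.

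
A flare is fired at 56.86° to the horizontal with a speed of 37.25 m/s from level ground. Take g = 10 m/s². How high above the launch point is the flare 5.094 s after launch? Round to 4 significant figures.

v_y0 = 37.25 sin 56.86° = 31.191 m/s.
y(t) = v_y0 t − ½ g t² = 31.191×5.094 − 5.000×5.094² = 29.14 m.

29.14 m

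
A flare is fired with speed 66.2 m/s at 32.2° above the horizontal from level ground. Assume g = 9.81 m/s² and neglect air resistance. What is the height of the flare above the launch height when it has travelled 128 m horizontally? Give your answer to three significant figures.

v_x = 66.2 cos 32.2° = 56.02 m/s, v_y0 = 66.2 sin 32.2° = 35.28 m/s.
Time to reach x = 128 m: t = x / v_x = 128 / 56.02 = 2.285 s.
y = v_y0 t − ½ g t² = 35.28×2.285 − 4.905×2.285² = 55.0 m.

55.0 m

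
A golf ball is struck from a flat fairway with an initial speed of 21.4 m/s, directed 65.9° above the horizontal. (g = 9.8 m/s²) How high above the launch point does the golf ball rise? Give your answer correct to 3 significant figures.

Vertical component of launch velocity: v_y = 21.4 sin 65.9° = 19.53 m/s.
At the highest point the vertical velocity is zero, so v_y² = 2 g h_max.
h_max = (19.53)² / (2 × 9.8) = 381.4 / 19.60 = 19.5 m.

19.5 m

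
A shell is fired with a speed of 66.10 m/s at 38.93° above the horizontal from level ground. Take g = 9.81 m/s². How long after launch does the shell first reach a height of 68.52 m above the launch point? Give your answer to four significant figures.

2.245 s

v_y0 = 66.10 sin 38.93° = 41.535 m/s.
Set y = v_y0 t − ½ g t² = 68.52: 4.905 t² − 41.535 t + 68.52 = 0.
t = [41.535 ± √(1725.2 − 1344.4)] / 9.81 = (41.535 ± 19.514) / 9.81, giving t = 2.245 s or t = 6.223 s.
The shell is on the way up at the first time, so t = 2.245 s.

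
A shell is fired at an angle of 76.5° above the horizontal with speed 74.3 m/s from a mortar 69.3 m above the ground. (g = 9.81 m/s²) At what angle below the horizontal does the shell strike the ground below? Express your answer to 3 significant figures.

77.9°

v_x = 74.3 cos 76.5° = 17.34 m/s.
At impact |v_y| = √(v_y0² + 2 g h) = √(72.25² + 2×9.81×69.3) = 81.12 m/s.
Angle below horizontal = arctan(|v_y| / v_x) = arctan(81.12 / 17.34) = 77.9°.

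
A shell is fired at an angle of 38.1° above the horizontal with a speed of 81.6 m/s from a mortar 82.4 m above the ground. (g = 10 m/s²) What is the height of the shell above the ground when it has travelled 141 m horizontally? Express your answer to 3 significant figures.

v_x = 81.6 cos 38.1° = 64.21 m/s, v_y0 = 81.6 sin 38.1° = 50.35 m/s.
Time to reach x = 141 m: t = x / v_x = 141 / 64.21 = 2.196 s.
y = 82.4 + v_y0 t − ½ g t² = 82.4 + 50.35×2.196 − 5.000×2.196² = 169 m.

169 m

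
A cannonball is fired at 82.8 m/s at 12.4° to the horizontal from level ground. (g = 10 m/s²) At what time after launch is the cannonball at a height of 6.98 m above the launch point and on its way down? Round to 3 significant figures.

v_y0 = 82.8 sin 12.4° = 17.78 m/s.
Set y = v_y0 t − ½ g t² = 6.98: 5.000 t² − 17.78 t + 6.98 = 0.
t = [17.78 ± √(316.1 − 139.6)] / 10 = (17.78 ± 13.29) / 10, giving t = 0.449 s or t = 3.11 s.
On the way down corresponds to the larger root: t = 3.11 s.

3.11 s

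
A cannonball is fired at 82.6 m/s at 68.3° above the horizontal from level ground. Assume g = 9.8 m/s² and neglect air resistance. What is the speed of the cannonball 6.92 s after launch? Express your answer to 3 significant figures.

31.8 m/s

v_x = 82.6 cos 68.3° = 30.54 m/s (constant).
v_y(t) = 82.6 sin 68.3° − g t = 76.75 − 9.8 × 6.92 = 8.934 m/s.
Speed = √(v_x² + v_y²) = √(932.7 + 79.82) = 31.8 m/s.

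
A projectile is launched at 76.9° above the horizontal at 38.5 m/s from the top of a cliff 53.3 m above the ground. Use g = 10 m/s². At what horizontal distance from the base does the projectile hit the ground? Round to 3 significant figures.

Components: v_x = 38.5 cos 76.9° = 8.726 m/s, v_y = 38.5 sin 76.9° = 37.50 m/s.
Vertical: 0 = 53.3 + 37.50 t − ½(10) t² ⇒ 5.000 t² − 37.50 t − 53.3 = 0.
t = [37.50 + √(1406 + 1066)] / 10.00 = 8.722 s.
Horizontal: R = v_x · t = 8.726 × 8.722 = 76.1 m.

76.1 m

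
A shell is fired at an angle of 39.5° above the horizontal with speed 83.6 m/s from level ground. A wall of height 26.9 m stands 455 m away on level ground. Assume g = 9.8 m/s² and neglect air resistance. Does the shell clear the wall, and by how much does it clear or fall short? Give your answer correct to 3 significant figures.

v_x = 83.6 cos 39.5° = 64.51 m/s; v_y0 = 83.6 sin 39.5° = 53.18 m/s.
Time to reach the wall: t = 455 / 64.51 = 7.053 s.
Height at that point: y = 53.18×7.053 − 4.900×7.053² = 131.3 m.
That is 131.3 − 26.9 = 104 m above the top of the wall, so the shell clears it.

Yes — it clears the wall by 104 m.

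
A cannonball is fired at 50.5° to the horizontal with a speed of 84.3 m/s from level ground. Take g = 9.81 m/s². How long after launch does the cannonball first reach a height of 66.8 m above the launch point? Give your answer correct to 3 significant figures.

v_y0 = 84.3 sin 50.5° = 65.05 m/s.
Set y = v_y0 t − ½ g t² = 66.8: 4.905 t² − 65.05 t + 66.8 = 0.
t = [65.05 ± √(4232 − 1311)] / 9.81 = (65.05 ± 54.05) / 9.81, giving t = 1.12 s or t = 12.1 s.
The cannonball is on the way up at the first time, so t = 1.12 s.

1.12 s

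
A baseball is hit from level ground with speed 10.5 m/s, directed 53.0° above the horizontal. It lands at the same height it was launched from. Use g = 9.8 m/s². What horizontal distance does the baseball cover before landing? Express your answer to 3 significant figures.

10.8 m

Components: v_x = 10.5 cos 53.0° = 6.319 m/s, v_y = 10.5 sin 53.0° = 8.386 m/s.
Time of flight (same landing height): t = 2 v_y / g = 2 × 8.386 / 9.8 = 1.711 s.
Range: R = v_x · t = 6.319 × 1.711 = 10.8 m.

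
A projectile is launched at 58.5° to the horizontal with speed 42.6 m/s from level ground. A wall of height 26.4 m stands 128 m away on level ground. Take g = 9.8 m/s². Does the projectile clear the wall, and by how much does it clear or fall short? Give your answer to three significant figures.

v_x = 42.6 cos 58.5° = 22.26 m/s; v_y0 = 42.6 sin 58.5° = 36.32 m/s.
Time to reach the wall: t = 128 / 22.26 = 5.750 s.
Height at that point: y = 36.32×5.750 − 4.900×5.750² = 46.83 m.
That is 46.83 − 26.4 = 20.4 m above the top of the wall, so the projectile clears it.

Yes — it clears the wall by 20.4 m.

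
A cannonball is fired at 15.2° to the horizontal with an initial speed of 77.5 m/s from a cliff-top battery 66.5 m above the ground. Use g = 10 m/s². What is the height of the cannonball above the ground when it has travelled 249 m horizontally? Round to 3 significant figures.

78.7 m

v_x = 77.5 cos 15.2° = 74.79 m/s, v_y0 = 77.5 sin 15.2° = 20.32 m/s.
Time to reach x = 249 m: t = x / v_x = 249 / 74.79 = 3.329 s.
y = 66.5 + v_y0 t − ½ g t² = 66.5 + 20.32×3.329 − 5.000×3.329² = 78.7 m.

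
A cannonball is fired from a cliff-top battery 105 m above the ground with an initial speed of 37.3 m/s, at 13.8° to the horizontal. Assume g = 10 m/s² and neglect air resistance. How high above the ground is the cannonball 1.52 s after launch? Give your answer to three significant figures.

v_y0 = 37.3 sin 13.8° = 8.897 m/s.
y(t) = 105 + v_y0 t − ½ g t² = 105 + 8.897×1.52 − ½×10×1.52² = 107 m.

107 m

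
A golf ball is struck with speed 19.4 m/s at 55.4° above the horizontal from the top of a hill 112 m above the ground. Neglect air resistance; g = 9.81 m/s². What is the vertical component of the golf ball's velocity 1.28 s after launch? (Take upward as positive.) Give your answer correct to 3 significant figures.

Initial vertical component: v_y0 = 19.4 sin 55.4° = 15.97 m/s.
v_y(t) = v_y0 − g t = 15.97 − 9.81 × 1.28 = 3.41 m/s.

3.41 m/s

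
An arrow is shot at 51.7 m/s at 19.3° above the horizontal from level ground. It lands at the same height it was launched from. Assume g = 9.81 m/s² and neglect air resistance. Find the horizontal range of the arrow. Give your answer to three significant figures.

Components: v_x = 51.7 cos 19.3° = 48.79 m/s, v_y = 51.7 sin 19.3° = 17.09 m/s.
Time of flight (same landing height): t = 2 v_y / g = 2 × 17.09 / 9.81 = 3.484 s.
Range: R = v_x · t = 48.79 × 3.484 = 170 m.

170 m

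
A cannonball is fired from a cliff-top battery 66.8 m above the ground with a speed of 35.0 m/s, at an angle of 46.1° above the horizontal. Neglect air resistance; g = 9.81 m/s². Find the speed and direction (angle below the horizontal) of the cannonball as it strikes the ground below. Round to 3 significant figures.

v_x = 35.0 cos 46.1° = 24.27 m/s (constant).
|v_y| at impact = √((25.22)² + 2×9.81×66.8) = 44.12 m/s.
Speed = √(24.27² + 44.12²) = 50.4 m/s; angle = arctan(44.12/24.27) = 61.2° below horizontal.

50.4 m/s at 61.2° below the horizontal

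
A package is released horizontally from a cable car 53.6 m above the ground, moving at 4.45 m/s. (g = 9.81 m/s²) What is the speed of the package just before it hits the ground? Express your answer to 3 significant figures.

Fall time: t = √(2 × 53.6 / 9.81) = 3.306 s.
At impact: v_x = 4.45 m/s (unchanged), v_y = g t = 9.81 × 3.306 = 32.43 m/s.
Speed = √(v_x² + v_y²) = √(19.80 + 1052) = 32.7 m/s.

32.7 m/s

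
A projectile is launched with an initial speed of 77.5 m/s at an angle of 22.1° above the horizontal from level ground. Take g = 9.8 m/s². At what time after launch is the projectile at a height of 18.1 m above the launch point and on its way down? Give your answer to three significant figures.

5.25 s

v_y0 = 77.5 sin 22.1° = 29.16 m/s.
Set y = v_y0 t − ½ g t² = 18.1: 4.900 t² − 29.16 t + 18.1 = 0.
t = [29.16 ± √(850.3 − 354.8)] / 9.8 = (29.16 ± 22.26) / 9.8, giving t = 0.704 s or t = 5.25 s.
On the way down corresponds to the larger root: t = 5.25 s.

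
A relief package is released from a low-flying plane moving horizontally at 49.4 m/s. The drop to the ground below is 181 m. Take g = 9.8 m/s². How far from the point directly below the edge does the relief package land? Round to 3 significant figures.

300 m

Initial vertical velocity is zero, so the fall time comes from h = ½ g t²: t = √(2 × 181 / 9.8) = 6.078 s.
Horizontal motion is uniform at 49.4 m/s, so x = 49.4 × 6.078 = 300 m.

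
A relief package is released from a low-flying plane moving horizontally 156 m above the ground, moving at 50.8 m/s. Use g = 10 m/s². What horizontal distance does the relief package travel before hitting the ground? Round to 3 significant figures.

Initial vertical velocity is zero, so the fall time comes from h = ½ g t²: t = √(2 × 156 / 10) = 5.586 s.
Horizontal motion is uniform at 50.8 m/s, so x = 50.8 × 5.586 = 284 m.

284 m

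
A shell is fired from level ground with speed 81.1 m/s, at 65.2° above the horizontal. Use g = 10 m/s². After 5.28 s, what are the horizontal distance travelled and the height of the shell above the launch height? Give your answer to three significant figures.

x = 180 m, y = 249 m

v_x = 81.1 cos 65.2° = 34.02 m/s; v_y0 = 81.1 sin 65.2° = 73.62 m/s.
x = v_x t = 34.02 × 5.28 = 180 m.
y = v_y0 t − ½ g t² = 73.62×5.28 − 5.000×5.28² = 249 m.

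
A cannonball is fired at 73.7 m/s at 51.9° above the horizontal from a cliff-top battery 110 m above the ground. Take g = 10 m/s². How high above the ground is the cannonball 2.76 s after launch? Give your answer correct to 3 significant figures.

v_y0 = 73.7 sin 51.9° = 58.00 m/s.
y(t) = 110 + v_y0 t − ½ g t² = 110 + 58.00×2.76 − ½×10×2.76² = 232 m.

232 m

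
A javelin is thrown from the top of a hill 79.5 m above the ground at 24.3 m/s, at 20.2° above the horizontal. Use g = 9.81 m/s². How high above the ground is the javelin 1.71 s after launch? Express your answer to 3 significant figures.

v_y0 = 24.3 sin 20.2° = 8.391 m/s.
y(t) = 79.5 + v_y0 t − ½ g t² = 79.5 + 8.391×1.71 − ½×9.81×1.71² = 79.5 m.

79.5 m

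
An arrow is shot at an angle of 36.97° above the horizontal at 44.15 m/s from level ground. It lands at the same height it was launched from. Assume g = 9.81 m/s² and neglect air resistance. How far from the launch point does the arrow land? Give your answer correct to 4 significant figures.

Components: v_x = 44.15 cos 36.97° = 35.274 m/s, v_y = 44.15 sin 36.97° = 26.552 m/s.
Time of flight (same landing height): t = 2 v_y / g = 2 × 26.552 / 9.81 = 5.4133 s.
Range: R = v_x · t = 35.274 × 5.4133 = 190.9 m.

190.9 m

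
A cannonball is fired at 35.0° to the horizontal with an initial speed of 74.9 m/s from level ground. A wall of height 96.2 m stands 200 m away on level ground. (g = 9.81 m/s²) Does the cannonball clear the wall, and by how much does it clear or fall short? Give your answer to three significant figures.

No — it falls 8.28 m short of clearing the wall.

v_x = 74.9 cos 35.0° = 61.35 m/s; v_y0 = 74.9 sin 35.0° = 42.96 m/s.
Time to reach the wall: t = 200 / 61.35 = 3.260 s.
Height at that point: y = 42.96×3.260 − 4.905×3.260² = 87.92 m.
That is 96.2 − 87.92 = 8.28 m below the top of the wall, so the cannonball does not clear it.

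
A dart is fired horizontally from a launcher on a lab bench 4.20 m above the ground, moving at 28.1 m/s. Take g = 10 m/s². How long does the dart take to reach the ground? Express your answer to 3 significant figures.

The horizontal speed doesn't affect the fall. With v_y0 = 0, h = ½ g t².
t = √(2 × 4.20 / 10) = √0.8400 = 0.917 s.

0.917 s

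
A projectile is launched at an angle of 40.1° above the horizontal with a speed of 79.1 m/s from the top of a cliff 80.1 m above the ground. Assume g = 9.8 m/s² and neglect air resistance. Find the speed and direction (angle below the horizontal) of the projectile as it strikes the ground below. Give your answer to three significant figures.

88.5 m/s at 46.8° below the horizontal

v_x = 79.1 cos 40.1° = 60.51 m/s (constant).
|v_y| at impact = √((50.95)² + 2×9.8×80.1) = 64.54 m/s.
Speed = √(60.51² + 64.54²) = 88.5 m/s; angle = arctan(64.54/60.51) = 46.8° below horizontal.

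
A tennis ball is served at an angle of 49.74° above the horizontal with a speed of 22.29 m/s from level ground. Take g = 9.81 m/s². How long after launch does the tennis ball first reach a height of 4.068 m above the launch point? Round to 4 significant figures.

v_y0 = 22.29 sin 49.74° = 17.010 m/s.
Set y = v_y0 t − ½ g t² = 4.068: 4.905 t² − 17.010 t + 4.068 = 0.
t = [17.010 ± √(289.34 − 79.814)] / 9.81 = (17.010 ± 14.475) / 9.81, giving t = 0.2584 s or t = 3.209 s.
The tennis ball is on the way up at the first time, so t = 0.2584 s.

0.2584 s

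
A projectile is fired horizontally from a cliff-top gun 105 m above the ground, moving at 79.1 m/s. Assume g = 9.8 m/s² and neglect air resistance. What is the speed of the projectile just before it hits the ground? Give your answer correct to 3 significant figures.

91.2 m/s

Fall time: t = √(2 × 105 / 9.8) = 4.629 s.
At impact: v_x = 79.1 m/s (unchanged), v_y = g t = 9.8 × 4.629 = 45.36 m/s.
Speed = √(v_x² + v_y²) = √(6257 + 2058) = 91.2 m/s.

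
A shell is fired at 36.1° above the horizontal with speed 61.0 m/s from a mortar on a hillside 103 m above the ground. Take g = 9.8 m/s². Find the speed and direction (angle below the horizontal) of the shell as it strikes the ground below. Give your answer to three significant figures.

75.8 m/s at 49.4° below the horizontal

v_x = 61.0 cos 36.1° = 49.29 m/s (constant).
|v_y| at impact = √((35.94)² + 2×9.8×103) = 57.54 m/s.
Speed = √(49.29² + 57.54²) = 75.8 m/s; angle = arctan(57.54/49.29) = 49.4° below horizontal.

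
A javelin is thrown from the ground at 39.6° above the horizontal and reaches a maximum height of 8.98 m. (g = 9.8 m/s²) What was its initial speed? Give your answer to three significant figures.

At maximum height v_y = 0, so (v₀ sin θ)² = 2 g H.
v₀ sin 39.6° = √(2 × 9.8 × 8.98) = 13.27 m/s.
v₀ = 13.27 / sin 39.6° = 13.27 / 0.6374 = 20.8 m/s.

20.8 m/s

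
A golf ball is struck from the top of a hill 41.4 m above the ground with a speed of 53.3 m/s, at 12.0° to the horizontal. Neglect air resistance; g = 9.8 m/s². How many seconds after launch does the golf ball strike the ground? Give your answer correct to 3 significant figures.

4.25 s

Vertical component: v_y = 53.3 sin 12.0° = 11.08 m/s.
Taking up as positive with launch at y = 41.4 m, landing at y = 0: 0 = 41.4 + 11.08 t − ½(9.8) t².
Solving 4.900 t² − 11.08 t − 41.4 = 0 gives t = [11.08 + √(11.08² + 4·4.900·41.4)] / 9.800 = 4.25 s.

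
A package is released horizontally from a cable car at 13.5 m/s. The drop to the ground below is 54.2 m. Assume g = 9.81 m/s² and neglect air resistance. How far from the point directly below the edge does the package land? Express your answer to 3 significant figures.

44.9 m

Initial vertical velocity is zero, so the fall time comes from h = ½ g t²: t = √(2 × 54.2 / 9.81) = 3.324 s.
Horizontal motion is uniform at 13.5 m/s, so x = 13.5 × 3.324 = 44.9 m.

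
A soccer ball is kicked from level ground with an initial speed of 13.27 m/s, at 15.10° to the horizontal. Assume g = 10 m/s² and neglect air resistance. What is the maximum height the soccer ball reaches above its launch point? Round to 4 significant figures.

Vertical component of launch velocity: v_y = 13.27 sin 15.10° = 3.4569 m/s.
At the highest point the vertical velocity is zero, so v_y² = 2 g h_max.
h_max = (3.4569)² / (2 × 10) = 11.950 / 20.00 = 0.5975 m.

0.5975 m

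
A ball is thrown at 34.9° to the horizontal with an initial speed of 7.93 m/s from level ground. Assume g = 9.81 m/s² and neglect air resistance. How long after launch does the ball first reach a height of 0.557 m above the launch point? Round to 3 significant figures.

v_y0 = 7.93 sin 34.9° = 4.537 m/s.
Set y = v_y0 t − ½ g t² = 0.557: 4.905 t² − 4.537 t + 0.557 = 0.
t = [4.537 ± √(20.58 − 10.93)] / 9.81 = (4.537 ± 3.106) / 9.81, giving t = 0.146 s or t = 0.779 s.
The ball is on the way up at the first time, so t = 0.146 s.

0.146 s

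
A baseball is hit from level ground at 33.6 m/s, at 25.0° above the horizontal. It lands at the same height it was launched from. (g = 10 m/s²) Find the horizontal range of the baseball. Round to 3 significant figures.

For level ground, R = v₀² sin(2θ) / g.
sin(2 × 25.0°) = sin 50.00° = 0.7660.
R = (33.6)² × 0.7660 / 10 = 86.5 m.

86.5 m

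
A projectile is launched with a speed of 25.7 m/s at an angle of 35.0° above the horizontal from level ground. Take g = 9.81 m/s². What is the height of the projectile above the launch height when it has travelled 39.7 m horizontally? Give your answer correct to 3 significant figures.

10.4 m

v_x = 25.7 cos 35.0° = 21.05 m/s, v_y0 = 25.7 sin 35.0° = 14.74 m/s.
Time to reach x = 39.7 m: t = x / v_x = 39.7 / 21.05 = 1.886 s.
y = v_y0 t − ½ g t² = 14.74×1.886 − 4.905×1.886² = 10.4 m.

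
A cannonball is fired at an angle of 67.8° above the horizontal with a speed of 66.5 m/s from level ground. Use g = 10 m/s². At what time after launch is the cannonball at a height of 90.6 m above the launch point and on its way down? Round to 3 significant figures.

10.6 s

v_y0 = 66.5 sin 67.8° = 61.57 m/s.
Set y = v_y0 t − ½ g t² = 90.6: 5.000 t² − 61.57 t + 90.6 = 0.
t = [61.57 ± √(3791 − 1812)] / 10 = (61.57 ± 44.49) / 10, giving t = 1.71 s or t = 10.6 s.
On the way down corresponds to the larger root: t = 10.6 s.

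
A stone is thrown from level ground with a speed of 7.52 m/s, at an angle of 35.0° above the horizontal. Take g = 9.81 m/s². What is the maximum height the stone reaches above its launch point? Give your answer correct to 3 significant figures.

0.948 m

Vertical component of launch velocity: v_y = 7.52 sin 35.0° = 4.313 m/s.
At the highest point the vertical velocity is zero, so v_y² = 2 g h_max.
h_max = (4.313)² / (2 × 9.81) = 18.60 / 19.62 = 0.948 m.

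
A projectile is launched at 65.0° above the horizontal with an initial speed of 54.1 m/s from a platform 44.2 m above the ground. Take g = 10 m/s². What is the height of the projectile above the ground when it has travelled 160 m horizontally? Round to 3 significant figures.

v_x = 54.1 cos 65.0° = 22.86 m/s, v_y0 = 54.1 sin 65.0° = 49.03 m/s.
Time to reach x = 160 m: t = x / v_x = 160 / 22.86 = 6.999 s.
y = 44.2 + v_y0 t − ½ g t² = 44.2 + 49.03×6.999 − 5.000×6.999² = 142 m.

142 m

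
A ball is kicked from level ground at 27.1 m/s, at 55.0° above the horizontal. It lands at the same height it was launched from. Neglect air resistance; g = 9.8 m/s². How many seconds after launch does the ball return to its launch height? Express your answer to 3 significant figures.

4.53 s

Vertical component: v_y = 27.1 sin 55.0° = 22.20 m/s.
For a projectile landing at launch height, time of flight is t = 2 v_y / g = 2 × 22.20 / 9.8 = 4.53 s.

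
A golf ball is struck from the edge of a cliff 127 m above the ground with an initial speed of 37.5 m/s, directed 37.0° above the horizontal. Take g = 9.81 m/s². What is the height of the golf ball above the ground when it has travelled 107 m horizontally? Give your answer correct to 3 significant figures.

v_x = 37.5 cos 37.0° = 29.95 m/s, v_y0 = 37.5 sin 37.0° = 22.57 m/s.
Time to reach x = 107 m: t = x / v_x = 107 / 29.95 = 3.573 s.
y = 127 + v_y0 t − ½ g t² = 127 + 22.57×3.573 − 4.905×3.573² = 145 m.

145 m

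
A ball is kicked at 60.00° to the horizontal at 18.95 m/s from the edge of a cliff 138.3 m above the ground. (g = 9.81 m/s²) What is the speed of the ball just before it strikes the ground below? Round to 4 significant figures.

v_x = 18.95 cos 60.00° = 9.4750 m/s is unchanged throughout.
For the vertical component, v_y² = v_y0² + 2 g h = (16.411)² + 2×9.81×138.3 = 2982.8, so |v_y| = 54.615 m/s.
Impact speed = √(v_x² + v_y²) = √(89.776 + 2982.8) = 55.43 m/s.

55.43 m/s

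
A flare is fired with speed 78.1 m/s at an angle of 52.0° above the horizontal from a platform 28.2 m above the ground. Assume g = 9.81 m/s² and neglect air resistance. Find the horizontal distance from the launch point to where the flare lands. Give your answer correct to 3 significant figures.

625 m

Components: v_x = 78.1 cos 52.0° = 48.08 m/s, v_y = 78.1 sin 52.0° = 61.54 m/s.
Vertical: 0 = 28.2 + 61.54 t − ½(9.81) t² ⇒ 4.905 t² − 61.54 t − 28.2 = 0.
t = [61.54 + √(3787 + 553.3)] / 9.810 = 12.99 s.
Horizontal: R = v_x · t = 48.08 × 12.99 = 625 m.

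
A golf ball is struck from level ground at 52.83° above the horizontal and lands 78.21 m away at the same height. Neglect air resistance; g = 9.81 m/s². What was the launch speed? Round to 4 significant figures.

28.23 m/s

On level ground, R = v₀² sin(2θ) / g, so v₀ = √(R g / sin 2θ).
sin(2 × 52.83°) = 0.9629.
v₀ = √(78.21 × 9.81 / 0.9629) = √796.80 = 28.23 m/s.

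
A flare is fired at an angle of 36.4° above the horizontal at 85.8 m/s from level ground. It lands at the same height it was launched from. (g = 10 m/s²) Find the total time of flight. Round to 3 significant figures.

10.2 s

Vertical component: v_y = 85.8 sin 36.4° = 50.92 m/s.
For a projectile landing at launch height, time of flight is t = 2 v_y / g = 2 × 50.92 / 10 = 10.2 s.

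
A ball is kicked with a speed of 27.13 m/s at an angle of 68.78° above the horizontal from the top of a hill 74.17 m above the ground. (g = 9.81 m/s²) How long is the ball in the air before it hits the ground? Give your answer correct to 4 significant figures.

Vertical component: v_y = 27.13 sin 68.78° = 25.291 m/s.
Taking up as positive with launch at y = 74.17 m, landing at y = 0: 0 = 74.17 + 25.291 t − ½(9.81) t².
Solving 4.905 t² − 25.291 t − 74.17 = 0 gives t = [25.291 + √(25.291² + 4·4.905·74.17)] / 9.810 = 7.244 s.

7.244 s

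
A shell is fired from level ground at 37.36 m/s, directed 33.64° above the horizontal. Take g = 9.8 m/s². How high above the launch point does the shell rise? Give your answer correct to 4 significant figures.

Vertical component of launch velocity: v_y = 37.36 sin 33.64° = 20.696 m/s.
At the highest point the vertical velocity is zero, so v_y² = 2 g h_max.
h_max = (20.696)² / (2 × 9.8) = 428.32 / 19.60 = 21.85 m.

21.85 m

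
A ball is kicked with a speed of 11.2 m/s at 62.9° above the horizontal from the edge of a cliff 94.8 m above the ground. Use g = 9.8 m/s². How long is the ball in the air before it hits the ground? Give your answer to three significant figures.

5.53 s

Vertical component: v_y = 11.2 sin 62.9° = 9.970 m/s.
Taking up as positive with launch at y = 94.8 m, landing at y = 0: 0 = 94.8 + 9.970 t − ½(9.8) t².
Solving 4.900 t² − 9.970 t − 94.8 = 0 gives t = [9.970 + √(9.970² + 4·4.900·94.8)] / 9.800 = 5.53 s.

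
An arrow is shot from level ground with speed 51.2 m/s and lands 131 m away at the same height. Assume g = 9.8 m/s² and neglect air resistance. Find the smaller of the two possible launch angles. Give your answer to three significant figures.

Level-ground range: R = v₀² sin(2θ)/g ⇒ sin 2θ = R g / v₀² = 131×9.8/51.2² = 0.4897.
2θ = arcsin(0.4897) = 29.32° or 180° − 29.32° = 150.68°.
So θ = 14.7° or θ = 75.3°.

14.7°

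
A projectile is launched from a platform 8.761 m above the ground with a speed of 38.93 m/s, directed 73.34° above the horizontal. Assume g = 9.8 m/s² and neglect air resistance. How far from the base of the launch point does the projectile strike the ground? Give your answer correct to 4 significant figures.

Components: v_x = 38.93 cos 73.34° = 11.161 m/s, v_y = 38.93 sin 73.34° = 37.296 m/s.
Vertical: 0 = 8.761 + 37.296 t − ½(9.8) t² ⇒ 4.900 t² − 37.296 t − 8.761 = 0.
t = [37.296 + √(1391.0 + 171.72)] / 9.800 = 7.8395 s.
Horizontal: R = v_x · t = 11.161 × 7.8395 = 87.50 m.

87.50 m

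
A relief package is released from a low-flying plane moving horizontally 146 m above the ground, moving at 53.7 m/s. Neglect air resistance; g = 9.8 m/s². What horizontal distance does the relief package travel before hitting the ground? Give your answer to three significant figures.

Initial vertical velocity is zero, so the fall time comes from h = ½ g t²: t = √(2 × 146 / 9.8) = 5.459 s.
Horizontal motion is uniform at 53.7 m/s, so x = 53.7 × 5.459 = 293 m.

293 m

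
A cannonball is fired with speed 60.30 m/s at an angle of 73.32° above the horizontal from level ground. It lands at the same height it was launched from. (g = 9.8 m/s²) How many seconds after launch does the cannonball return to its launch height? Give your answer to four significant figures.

11.79 s

Vertical component: v_y = 60.30 sin 73.32° = 57.763 m/s.
For a projectile landing at launch height, time of flight is t = 2 v_y / g = 2 × 57.763 / 9.8 = 11.79 s.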